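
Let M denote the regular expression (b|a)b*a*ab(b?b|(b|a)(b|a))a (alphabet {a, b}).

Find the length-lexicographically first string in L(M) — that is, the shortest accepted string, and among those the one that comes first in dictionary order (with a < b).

aabba

By inspection of the expression, no string of length less than 5 matches, and aabba is the lexicographically first match of length 5.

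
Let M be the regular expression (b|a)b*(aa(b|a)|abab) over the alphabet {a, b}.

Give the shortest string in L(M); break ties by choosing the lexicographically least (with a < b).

aaaa

By inspection of the expression, no string of length less than 4 matches, and aaaa is the lexicographically first match of length 4.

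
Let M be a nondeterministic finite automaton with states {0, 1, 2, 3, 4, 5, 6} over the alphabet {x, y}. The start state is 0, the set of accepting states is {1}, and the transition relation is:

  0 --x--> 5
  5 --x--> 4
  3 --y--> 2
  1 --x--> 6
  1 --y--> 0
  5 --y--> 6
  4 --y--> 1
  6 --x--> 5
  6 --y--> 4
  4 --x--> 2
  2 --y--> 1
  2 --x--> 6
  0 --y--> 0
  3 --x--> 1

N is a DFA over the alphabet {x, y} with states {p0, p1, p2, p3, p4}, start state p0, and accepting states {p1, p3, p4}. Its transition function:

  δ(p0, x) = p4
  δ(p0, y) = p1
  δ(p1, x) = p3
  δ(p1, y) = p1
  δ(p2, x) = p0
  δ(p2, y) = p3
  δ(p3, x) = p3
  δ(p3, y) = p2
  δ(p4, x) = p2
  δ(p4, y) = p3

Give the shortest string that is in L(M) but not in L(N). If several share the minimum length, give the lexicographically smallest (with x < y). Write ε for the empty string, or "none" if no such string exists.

yxxy

The string yxxy is accepted by M but not by N.
No shorter string lies in the difference, and yxxy is the lexicographically first length-4 string in L(M) \ L(N).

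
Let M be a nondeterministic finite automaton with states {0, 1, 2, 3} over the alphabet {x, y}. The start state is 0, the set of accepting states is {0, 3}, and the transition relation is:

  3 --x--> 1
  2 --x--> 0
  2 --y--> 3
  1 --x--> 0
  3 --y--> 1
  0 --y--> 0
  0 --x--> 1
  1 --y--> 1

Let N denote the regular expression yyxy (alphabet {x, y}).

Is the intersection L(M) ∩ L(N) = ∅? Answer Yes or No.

Yes

Converting the expression N to a DFA (subset construction, then merging equivalent states) gives the minimal DFA with states {n0, n1, n2, n3, n4, n5}, start state n0, accepting states {n5} and transitions n0: x→n1, y→n2; n1: x→n1, y→n1; n2: x→n1, y→n3; n3: x→n4, y→n1; n4: x→n1, y→n5; n5: x→n1, y→n1.
Exploring the product automaton M × N from the start pair (0, n0), following both machines on each input symbol, reaches 7 state pairs: (0, n0), (1, n1), (0, n2), (0, n1), (0, n3), (1, n4), (1, n5).
M accepts in {0, 3} and N accepts in {n5}; no reachable pair has both components accepting, so no string drives both machines to acceptance simultaneously and L(M) ∩ L(N) = ∅.
So no string is accepted by both, and the intersection is empty.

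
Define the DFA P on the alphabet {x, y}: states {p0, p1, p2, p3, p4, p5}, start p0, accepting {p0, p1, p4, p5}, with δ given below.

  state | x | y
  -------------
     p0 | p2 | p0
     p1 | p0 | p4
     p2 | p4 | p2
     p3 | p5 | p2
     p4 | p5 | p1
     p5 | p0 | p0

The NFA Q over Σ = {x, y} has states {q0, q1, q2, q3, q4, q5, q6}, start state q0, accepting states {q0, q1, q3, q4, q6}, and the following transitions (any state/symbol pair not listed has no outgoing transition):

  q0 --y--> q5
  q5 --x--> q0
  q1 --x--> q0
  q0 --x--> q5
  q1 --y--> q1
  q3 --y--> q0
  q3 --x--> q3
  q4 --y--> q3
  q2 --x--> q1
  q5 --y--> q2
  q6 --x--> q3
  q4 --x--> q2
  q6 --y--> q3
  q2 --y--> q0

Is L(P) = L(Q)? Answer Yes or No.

The string y is accepted by P but rejected by Q.
So L(P) ≠ L(Q).

No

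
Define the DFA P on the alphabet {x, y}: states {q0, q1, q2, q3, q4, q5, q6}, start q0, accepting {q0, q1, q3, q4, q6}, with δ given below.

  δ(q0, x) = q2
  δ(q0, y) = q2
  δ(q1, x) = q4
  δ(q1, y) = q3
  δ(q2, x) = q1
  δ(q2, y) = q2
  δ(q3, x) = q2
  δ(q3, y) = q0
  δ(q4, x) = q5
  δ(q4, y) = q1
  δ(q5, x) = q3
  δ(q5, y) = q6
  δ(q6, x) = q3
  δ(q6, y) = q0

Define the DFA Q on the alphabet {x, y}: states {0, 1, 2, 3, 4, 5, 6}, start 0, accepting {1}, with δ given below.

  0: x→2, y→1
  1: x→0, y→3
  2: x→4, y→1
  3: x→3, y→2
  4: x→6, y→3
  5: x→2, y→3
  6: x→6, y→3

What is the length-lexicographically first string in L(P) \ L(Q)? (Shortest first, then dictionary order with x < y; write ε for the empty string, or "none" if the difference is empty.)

ε

The empty string ε is accepted by P but not by Q.
Since ε is the unique shortest string, it is the required witness.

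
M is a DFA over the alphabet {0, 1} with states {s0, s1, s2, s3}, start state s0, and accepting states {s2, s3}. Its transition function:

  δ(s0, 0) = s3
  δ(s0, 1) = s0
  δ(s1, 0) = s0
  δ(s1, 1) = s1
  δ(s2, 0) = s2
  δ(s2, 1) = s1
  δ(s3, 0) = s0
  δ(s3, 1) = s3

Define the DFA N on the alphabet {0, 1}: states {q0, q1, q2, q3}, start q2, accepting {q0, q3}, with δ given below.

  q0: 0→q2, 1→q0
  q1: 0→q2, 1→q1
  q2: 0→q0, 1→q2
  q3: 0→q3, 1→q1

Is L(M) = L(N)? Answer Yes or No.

Yes

Exploring the product automaton M × N from the start pair (s0, q2), following both machines on each input symbol, reaches 2 state pairs: (s0, q2), (s3, q0).
M accepts in {s2, s3} and N accepts in {q0, q3}. In every reachable pair the two components are either both accepting — (s3, q0) — or both non-accepting, so no string is accepted by exactly one of the machines: L(M) \ L(N) and L(N) \ L(M) are both empty.
Hence every string is accepted by M iff it is accepted by N, and the two languages coincide.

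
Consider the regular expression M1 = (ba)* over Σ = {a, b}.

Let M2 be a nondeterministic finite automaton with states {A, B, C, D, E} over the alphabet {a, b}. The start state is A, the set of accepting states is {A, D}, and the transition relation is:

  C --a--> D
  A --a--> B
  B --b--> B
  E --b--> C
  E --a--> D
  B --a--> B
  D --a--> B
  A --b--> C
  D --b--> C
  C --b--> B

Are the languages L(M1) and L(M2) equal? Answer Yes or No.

Converting the expression M1 to a DFA (subset construction, then merging equivalent states) gives the minimal DFA with states {r0, r1, r2}, start state r0, accepting states {r0} and transitions r0: a→r1, b→r2; r1: a→r1, b→r1; r2: a→r0, b→r1.
Exploring the product automaton M1 × M2 from the start pair (r0, A), following both machines on each input symbol, reaches 4 state pairs: (r0, A), (r1, B), (r2, C), (r0, D).
M1 accepts in {r0} and M2 accepts in {A, D}. In every reachable pair the two components are either both accepting — (r0, A), (r0, D) — or both non-accepting, so no string is accepted by exactly one of the machines: L(M1) \ L(M2) and L(M2) \ L(M1) are both empty.
Hence every string is accepted by M1 iff it is accepted by M2, and the two languages coincide.

Yes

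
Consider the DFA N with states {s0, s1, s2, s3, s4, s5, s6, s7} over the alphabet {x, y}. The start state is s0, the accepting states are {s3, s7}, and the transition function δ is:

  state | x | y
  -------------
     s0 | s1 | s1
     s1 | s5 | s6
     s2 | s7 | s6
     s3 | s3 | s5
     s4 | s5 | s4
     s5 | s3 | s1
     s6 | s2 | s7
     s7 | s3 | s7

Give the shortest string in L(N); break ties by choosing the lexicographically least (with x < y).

xxx

A breadth-first search from s0 reaches an accepting state first via the path s0 → s1 → s5 → s3 on input xxx.
No string of length < 3 is accepted (BFS exhausts all shorter strings without reaching an accepting state), and xxx is the lexicographically least accepting string of length 3.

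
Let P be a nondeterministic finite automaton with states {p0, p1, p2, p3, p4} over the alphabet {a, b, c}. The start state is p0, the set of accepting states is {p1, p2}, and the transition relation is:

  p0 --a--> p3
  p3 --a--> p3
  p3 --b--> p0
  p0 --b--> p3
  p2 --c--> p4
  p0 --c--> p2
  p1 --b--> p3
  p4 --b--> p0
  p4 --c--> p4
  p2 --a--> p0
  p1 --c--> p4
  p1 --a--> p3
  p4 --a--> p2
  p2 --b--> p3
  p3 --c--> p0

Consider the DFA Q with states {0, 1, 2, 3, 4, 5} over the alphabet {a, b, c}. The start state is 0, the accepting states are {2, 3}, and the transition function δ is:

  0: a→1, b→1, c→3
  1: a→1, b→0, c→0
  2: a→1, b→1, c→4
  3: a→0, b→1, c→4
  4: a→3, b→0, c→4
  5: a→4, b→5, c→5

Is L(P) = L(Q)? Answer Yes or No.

Yes

Exploring the product automaton P × Q from the start pair (p0, 0), following both machines on each input symbol, reaches 4 state pairs: (p0, 0), (p3, 1), (p2, 3), (p4, 4).
P accepts in {p1, p2} and Q accepts in {2, 3}. In every reachable pair the two components are either both accepting — (p2, 3) — or both non-accepting, so no string is accepted by exactly one of the machines: L(P) \ L(Q) and L(Q) \ L(P) are both empty.
Hence every string is accepted by P iff it is accepted by Q, and the two languages coincide.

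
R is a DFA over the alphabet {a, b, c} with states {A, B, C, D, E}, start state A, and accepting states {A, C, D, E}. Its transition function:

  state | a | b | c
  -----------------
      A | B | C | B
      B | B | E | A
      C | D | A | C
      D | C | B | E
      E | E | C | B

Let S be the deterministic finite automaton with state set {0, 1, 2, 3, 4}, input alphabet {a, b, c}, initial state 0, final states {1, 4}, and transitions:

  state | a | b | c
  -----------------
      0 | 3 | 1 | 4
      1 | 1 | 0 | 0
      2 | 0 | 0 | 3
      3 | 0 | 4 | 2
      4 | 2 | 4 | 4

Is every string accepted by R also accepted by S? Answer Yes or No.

The empty string ε is in L(R) but not in L(S).
So L(R) ⊄ L(S).

No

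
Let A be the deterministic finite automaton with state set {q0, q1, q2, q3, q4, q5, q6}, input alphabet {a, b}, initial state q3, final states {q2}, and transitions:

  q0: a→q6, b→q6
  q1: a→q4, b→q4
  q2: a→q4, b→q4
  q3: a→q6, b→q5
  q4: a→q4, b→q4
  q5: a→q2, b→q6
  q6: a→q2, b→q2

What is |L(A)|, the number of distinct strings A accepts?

The useful subgraph on states {q2, q3, q5, q6} is acyclic, so L(A) is finite; the longest accepting path visits 4 useful states, giving maximum string length 3.
Counting accepting paths from q3 by length: 3 of length 2, 2 of length 3. Total 5.

5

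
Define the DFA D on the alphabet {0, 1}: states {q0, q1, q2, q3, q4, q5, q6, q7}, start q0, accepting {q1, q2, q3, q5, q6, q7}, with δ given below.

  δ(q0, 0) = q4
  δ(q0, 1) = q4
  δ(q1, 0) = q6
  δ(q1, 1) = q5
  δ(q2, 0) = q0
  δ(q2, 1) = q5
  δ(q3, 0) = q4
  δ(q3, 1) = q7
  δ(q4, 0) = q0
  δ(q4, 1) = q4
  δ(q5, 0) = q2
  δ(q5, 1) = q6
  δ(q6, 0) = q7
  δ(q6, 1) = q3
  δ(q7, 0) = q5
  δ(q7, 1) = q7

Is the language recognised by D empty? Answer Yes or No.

The states reachable from the start state are {q0, q4}.
None of the accepting states {q1, q2, q3, q5, q6, q7} is reachable, so no string is accepted and L(D) = ∅.

Yes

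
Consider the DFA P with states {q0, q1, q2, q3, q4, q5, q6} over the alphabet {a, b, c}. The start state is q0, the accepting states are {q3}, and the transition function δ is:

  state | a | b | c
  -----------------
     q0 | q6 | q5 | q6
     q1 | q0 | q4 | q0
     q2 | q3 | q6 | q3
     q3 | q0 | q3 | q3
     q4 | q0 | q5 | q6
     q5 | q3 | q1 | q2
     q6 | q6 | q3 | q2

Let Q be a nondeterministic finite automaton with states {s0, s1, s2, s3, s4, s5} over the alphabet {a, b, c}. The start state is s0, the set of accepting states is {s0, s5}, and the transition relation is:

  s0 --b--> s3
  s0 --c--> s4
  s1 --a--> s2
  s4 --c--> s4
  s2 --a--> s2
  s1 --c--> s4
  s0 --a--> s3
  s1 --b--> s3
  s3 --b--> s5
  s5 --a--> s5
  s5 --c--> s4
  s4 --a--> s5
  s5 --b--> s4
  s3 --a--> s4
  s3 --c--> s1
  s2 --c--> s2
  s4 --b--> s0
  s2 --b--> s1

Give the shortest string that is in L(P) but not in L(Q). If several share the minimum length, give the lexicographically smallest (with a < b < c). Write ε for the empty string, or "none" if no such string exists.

The string ba is accepted by P but not by Q.
No shorter string lies in the difference, and ba is the lexicographically first length-2 string in L(P) \ L(Q).

ba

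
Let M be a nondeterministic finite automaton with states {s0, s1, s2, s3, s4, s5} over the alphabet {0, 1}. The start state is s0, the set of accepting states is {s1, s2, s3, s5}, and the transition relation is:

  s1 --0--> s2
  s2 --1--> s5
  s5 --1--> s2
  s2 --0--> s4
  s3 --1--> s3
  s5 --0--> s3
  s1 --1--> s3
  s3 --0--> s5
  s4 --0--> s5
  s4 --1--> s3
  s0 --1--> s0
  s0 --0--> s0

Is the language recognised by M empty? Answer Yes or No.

Yes

The states reachable from the start state are {s0}.
None of the accepting states {s1, s2, s3, s5} is reachable, so no string is accepted and L(M) = ∅.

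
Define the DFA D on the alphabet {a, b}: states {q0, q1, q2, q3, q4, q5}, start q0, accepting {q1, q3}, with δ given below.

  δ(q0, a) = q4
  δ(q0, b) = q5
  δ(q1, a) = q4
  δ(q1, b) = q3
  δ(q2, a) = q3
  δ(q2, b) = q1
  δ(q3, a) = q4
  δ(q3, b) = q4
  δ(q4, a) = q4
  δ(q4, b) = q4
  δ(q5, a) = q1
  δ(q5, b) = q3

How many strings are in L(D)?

The useful subgraph on states {q0, q1, q3, q5} is acyclic, so L(D) is finite; the longest accepting path visits 4 useful states, giving maximum string length 3.
Counting accepting paths from q0 by length: 2 of length 2, 1 of length 3. Total 3.

3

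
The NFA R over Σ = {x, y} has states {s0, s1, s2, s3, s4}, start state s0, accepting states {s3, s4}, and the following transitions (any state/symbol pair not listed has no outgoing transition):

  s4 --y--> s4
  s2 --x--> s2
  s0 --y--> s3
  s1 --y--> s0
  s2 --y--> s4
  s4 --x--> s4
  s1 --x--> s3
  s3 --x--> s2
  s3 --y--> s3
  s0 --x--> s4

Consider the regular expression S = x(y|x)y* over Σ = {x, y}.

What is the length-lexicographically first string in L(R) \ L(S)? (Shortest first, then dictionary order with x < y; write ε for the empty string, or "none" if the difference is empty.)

x

The string x is accepted by R but not by S.
No shorter string lies in the difference, and x is the lexicographically first length-1 string in L(R) \ L(S).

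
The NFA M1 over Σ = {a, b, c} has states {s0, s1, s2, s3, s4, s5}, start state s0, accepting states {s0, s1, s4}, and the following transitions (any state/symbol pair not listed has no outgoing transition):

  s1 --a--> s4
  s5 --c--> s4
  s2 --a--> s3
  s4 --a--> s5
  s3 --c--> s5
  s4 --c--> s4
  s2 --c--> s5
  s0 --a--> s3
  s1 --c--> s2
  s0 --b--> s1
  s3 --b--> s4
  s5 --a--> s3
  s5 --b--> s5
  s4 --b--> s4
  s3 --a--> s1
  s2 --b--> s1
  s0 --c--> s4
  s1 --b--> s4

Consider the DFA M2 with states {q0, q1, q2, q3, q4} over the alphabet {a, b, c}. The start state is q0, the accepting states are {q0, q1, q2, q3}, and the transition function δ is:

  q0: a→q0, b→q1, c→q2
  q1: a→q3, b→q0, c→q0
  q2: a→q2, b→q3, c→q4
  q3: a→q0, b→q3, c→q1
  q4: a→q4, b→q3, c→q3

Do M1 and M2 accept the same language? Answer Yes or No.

The string cc is accepted by M1 but rejected by M2.
So L(M1) ≠ L(M2).

No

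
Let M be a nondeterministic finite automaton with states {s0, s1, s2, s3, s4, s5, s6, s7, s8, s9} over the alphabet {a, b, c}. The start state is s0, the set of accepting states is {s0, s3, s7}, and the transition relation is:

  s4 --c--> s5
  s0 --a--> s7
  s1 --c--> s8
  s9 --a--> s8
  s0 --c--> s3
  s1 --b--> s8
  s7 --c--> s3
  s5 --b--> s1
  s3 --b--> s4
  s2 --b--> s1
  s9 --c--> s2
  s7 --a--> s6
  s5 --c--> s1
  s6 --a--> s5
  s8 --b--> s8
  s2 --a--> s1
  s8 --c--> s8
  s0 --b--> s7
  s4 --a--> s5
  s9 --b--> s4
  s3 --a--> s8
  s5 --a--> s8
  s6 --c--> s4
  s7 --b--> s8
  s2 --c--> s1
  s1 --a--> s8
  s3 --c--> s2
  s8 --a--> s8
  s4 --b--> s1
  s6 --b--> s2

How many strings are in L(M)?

The useful subgraph on states {s0, s3, s7} is acyclic, so L(M) is finite; the longest accepting path visits 3 useful states, giving maximum string length 2.
Counting accepting paths from s0 by length: 1 of length 0, 3 of length 1, 2 of length 2. Total 6.

6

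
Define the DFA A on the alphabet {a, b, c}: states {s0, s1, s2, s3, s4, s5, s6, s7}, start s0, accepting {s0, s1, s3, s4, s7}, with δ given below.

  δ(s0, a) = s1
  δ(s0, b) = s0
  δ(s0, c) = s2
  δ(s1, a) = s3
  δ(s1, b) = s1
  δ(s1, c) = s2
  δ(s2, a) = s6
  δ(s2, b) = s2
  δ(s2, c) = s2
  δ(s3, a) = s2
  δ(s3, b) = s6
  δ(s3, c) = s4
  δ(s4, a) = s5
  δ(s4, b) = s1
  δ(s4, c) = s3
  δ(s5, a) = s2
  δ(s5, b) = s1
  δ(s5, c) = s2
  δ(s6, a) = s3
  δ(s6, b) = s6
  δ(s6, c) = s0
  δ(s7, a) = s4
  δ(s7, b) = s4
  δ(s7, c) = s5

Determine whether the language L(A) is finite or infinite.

State s0 is reachable from the start and can reach an accepting state, and it lies on the cycle s0 → s0.
Traversing that cycle any number of times yields accepted strings of unbounded length, so the language is infinite.

infinite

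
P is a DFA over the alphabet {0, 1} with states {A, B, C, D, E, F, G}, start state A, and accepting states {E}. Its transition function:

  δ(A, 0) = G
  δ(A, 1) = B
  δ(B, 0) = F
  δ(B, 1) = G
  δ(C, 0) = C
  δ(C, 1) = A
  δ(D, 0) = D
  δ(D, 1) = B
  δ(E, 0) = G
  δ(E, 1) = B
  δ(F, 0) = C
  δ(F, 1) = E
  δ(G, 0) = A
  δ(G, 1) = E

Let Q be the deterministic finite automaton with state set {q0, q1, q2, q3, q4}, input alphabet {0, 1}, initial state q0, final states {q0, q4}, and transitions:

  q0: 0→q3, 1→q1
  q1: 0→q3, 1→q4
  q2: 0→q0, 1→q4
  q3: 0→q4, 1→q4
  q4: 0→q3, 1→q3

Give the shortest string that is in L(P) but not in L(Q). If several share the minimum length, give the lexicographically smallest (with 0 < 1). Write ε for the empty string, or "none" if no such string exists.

The string 111 is accepted by P but not by Q.
No shorter string lies in the difference, and 111 is the lexicographically first length-3 string in L(P) \ L(Q).

111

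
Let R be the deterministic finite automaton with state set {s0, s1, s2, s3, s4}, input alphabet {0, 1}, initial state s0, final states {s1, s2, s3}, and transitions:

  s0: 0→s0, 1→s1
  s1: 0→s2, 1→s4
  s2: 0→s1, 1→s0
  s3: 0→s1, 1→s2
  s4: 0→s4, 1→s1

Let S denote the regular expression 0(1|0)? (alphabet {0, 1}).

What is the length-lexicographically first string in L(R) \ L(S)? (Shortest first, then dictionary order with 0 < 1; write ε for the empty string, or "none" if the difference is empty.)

1

The string 1 is accepted by R but not by S.
No shorter string lies in the difference, and 1 is the lexicographically first length-1 string in L(R) \ L(S).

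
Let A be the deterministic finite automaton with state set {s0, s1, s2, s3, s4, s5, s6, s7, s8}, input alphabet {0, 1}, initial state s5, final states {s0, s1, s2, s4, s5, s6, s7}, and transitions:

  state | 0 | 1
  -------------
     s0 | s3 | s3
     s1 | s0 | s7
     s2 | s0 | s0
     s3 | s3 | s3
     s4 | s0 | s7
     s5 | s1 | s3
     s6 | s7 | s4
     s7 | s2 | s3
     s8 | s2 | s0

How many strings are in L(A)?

7

The useful subgraph on states {s0, s1, s2, s5, s7} is acyclic, so L(A) is finite; the longest accepting path visits 5 useful states, giving maximum string length 4.
Counting accepting paths from s5 by length: 1 of length 0, 1 of length 1, 2 of length 2, 1 of length 3, 2 of length 4. Total 7.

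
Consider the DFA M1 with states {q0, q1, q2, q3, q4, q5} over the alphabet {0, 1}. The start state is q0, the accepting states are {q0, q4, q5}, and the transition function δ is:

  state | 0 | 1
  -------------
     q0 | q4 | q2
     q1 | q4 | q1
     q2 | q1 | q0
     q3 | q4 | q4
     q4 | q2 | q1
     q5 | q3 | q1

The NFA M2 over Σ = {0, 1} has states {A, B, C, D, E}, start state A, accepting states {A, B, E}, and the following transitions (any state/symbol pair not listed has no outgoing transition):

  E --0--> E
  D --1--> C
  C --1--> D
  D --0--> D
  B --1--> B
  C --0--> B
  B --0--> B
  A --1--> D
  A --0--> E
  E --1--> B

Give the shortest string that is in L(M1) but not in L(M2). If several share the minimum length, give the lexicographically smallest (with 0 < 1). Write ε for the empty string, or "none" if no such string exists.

The string 11 is accepted by M1 but not by M2.
No shorter string lies in the difference, and 11 is the lexicographically first length-2 string in L(M1) \ L(M2).

11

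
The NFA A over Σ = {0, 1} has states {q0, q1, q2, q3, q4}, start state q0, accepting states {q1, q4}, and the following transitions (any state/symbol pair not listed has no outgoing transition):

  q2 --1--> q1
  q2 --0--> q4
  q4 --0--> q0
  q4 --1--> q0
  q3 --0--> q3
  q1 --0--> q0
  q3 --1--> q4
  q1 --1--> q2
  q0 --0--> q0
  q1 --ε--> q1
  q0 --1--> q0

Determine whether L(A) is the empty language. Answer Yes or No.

The states reachable from the start state are {q0}.
None of the accepting states {q1, q4} is reachable, so no string is accepted and L(A) = ∅.

Yes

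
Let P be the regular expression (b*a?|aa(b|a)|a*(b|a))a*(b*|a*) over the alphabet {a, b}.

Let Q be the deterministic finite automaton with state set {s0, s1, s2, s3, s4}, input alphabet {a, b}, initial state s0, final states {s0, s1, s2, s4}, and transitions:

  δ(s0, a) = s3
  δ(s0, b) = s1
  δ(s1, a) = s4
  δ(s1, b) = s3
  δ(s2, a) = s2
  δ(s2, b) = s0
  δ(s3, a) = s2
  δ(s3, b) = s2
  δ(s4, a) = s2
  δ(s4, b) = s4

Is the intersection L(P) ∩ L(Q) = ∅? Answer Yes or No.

No

The empty string ε is accepted by both P and Q.
Hence L(P) ∩ L(Q) ≠ ∅.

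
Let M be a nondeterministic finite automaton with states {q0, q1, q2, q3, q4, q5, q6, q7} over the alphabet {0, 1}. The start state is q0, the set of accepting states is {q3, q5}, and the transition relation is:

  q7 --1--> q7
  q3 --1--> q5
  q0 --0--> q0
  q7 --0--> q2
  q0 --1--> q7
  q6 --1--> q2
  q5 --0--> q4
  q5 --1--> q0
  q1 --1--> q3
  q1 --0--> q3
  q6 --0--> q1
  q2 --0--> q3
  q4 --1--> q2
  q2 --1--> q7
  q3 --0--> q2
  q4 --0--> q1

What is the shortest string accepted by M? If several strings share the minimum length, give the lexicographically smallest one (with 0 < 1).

A breadth-first search from q0 reaches an accepting state first via the path q0 → q7 → q2 → q3 on input 100.
No string of length < 3 is accepted (BFS exhausts all shorter strings without reaching an accepting state), and 100 is the lexicographically least accepting string of length 3.

100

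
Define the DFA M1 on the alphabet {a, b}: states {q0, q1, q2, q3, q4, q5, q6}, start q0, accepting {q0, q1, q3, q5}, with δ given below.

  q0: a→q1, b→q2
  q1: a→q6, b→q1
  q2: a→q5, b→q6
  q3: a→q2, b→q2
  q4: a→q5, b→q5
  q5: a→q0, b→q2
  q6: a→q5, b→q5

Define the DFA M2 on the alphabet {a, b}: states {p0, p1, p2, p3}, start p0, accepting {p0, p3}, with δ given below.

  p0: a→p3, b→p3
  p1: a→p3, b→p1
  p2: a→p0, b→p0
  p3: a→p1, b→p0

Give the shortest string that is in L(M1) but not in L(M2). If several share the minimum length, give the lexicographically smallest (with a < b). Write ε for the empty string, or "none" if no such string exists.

ba

The string ba is accepted by M1 but not by M2.
No shorter string lies in the difference, and ba is the lexicographically first length-2 string in L(M1) \ L(M2).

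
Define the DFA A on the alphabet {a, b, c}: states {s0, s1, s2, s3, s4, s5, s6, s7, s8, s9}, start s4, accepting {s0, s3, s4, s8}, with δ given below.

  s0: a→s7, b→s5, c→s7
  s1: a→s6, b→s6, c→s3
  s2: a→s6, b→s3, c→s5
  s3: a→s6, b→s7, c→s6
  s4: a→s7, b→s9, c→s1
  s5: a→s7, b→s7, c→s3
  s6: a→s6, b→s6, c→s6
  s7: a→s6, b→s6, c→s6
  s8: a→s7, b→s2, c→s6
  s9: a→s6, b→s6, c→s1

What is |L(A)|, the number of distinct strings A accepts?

3

The useful subgraph on states {s1, s3, s4, s9} is acyclic, so L(A) is finite; the longest accepting path visits 4 useful states, giving maximum string length 3.
Counting accepting paths from s4 by length: 1 of length 0, 1 of length 2, 1 of length 3. Total 3.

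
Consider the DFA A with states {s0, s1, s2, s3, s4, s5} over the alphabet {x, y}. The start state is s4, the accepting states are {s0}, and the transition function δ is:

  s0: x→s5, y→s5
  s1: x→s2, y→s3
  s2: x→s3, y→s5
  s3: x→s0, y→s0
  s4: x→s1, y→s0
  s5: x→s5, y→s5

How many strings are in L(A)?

5

The useful subgraph on states {s0, s1, s2, s3, s4} is acyclic, so L(A) is finite; the longest accepting path visits 5 useful states, giving maximum string length 4.
Counting accepting paths from s4 by length: 1 of length 1, 2 of length 3, 2 of length 4. Total 5.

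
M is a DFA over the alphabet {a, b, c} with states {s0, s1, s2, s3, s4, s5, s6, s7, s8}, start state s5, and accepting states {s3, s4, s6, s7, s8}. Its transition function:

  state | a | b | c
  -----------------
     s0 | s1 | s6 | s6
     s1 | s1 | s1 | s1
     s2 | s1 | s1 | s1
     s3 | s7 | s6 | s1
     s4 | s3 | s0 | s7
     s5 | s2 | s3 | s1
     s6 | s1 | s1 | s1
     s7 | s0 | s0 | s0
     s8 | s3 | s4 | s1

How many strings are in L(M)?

9

The useful subgraph on states {s0, s3, s5, s6, s7} is acyclic, so L(M) is finite; the longest accepting path visits 5 useful states, giving maximum string length 4.
Counting accepting paths from s5 by length: 1 of length 1, 2 of length 2, 6 of length 4. Total 9.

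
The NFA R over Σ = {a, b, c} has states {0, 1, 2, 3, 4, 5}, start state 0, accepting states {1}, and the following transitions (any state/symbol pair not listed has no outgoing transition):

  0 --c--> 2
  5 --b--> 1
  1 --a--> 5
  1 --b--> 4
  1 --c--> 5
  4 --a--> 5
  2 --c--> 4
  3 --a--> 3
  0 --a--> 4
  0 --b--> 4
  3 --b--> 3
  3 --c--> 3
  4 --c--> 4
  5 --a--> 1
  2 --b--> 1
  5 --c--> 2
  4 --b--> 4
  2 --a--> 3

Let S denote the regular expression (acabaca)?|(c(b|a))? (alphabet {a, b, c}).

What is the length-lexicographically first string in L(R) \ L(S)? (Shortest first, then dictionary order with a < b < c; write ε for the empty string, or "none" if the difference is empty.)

aaa

The string aaa is accepted by R but not by S.
No shorter string lies in the difference, and aaa is the lexicographically first length-3 string in L(R) \ L(S).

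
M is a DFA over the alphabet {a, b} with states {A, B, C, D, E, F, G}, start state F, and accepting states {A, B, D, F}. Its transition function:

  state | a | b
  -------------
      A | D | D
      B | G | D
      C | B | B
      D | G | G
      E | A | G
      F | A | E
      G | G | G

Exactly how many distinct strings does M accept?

The useful subgraph on states {A, D, E, F} is acyclic, so L(M) is finite; the longest accepting path visits 4 useful states, giving maximum string length 3.
Counting accepting paths from F by length: 1 of length 0, 1 of length 1, 3 of length 2, 2 of length 3. Total 7.

7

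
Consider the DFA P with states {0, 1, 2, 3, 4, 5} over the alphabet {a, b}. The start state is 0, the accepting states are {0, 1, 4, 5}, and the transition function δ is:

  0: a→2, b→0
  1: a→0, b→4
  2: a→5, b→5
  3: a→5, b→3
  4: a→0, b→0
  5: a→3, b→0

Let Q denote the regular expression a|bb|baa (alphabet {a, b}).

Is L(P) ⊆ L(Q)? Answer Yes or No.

No

The empty string ε is in L(P) but not in L(Q).
So L(P) ⊄ L(Q).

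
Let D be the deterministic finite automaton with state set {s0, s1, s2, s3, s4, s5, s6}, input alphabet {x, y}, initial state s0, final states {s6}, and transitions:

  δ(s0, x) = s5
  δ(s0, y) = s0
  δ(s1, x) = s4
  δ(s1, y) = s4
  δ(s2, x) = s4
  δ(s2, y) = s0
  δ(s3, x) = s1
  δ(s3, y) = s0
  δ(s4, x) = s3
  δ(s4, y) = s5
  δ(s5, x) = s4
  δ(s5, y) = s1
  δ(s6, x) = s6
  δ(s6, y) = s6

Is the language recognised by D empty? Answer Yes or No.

Yes

The states reachable from the start state are {s0, s1, s3, s4, s5}.
None of the accepting states {s6} is reachable, so no string is accepted and L(D) = ∅.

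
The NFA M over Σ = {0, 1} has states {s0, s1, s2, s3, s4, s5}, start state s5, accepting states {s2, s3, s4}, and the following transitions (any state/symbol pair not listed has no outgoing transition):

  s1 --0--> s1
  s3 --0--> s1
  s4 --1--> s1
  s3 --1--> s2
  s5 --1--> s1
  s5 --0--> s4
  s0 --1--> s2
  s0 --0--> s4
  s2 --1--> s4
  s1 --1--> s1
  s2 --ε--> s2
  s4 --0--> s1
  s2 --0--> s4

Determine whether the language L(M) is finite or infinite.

finite

The useful states (reachable from s5 and able to reach an accepting state) are {s4, s5}.
Restricted to these states the transition graph has no cycle, so every accepting path has bounded length and L is finite.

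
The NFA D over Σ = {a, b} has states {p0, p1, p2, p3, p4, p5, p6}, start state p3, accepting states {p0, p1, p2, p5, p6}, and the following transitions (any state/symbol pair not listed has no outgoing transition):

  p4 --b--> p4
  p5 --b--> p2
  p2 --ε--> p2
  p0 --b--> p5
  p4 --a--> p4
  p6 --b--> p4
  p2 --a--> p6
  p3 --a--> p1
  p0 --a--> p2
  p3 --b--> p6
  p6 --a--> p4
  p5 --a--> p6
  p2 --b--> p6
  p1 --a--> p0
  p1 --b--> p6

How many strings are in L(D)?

12

The useful subgraph on states {p0, p1, p2, p3, p5, p6} is acyclic, so L(D) is finite; the longest accepting path visits 6 useful states, giving maximum string length 5.
Counting accepting paths from p3 by length: 2 of length 1, 2 of length 2, 2 of length 3, 4 of length 4, 2 of length 5. Total 12.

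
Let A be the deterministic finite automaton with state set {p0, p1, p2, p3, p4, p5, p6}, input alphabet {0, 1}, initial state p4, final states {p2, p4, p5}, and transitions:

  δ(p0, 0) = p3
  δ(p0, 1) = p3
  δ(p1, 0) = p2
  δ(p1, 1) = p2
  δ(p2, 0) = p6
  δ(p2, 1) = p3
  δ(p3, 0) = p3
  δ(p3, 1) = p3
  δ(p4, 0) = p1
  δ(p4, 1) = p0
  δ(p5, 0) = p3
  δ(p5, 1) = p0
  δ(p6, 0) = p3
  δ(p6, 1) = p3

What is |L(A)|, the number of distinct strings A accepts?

3

The useful subgraph on states {p1, p2, p4} is acyclic, so L(A) is finite; the longest accepting path visits 3 useful states, giving maximum string length 2.
Counting accepting paths from p4 by length: 1 of length 0, 2 of length 2. Total 3.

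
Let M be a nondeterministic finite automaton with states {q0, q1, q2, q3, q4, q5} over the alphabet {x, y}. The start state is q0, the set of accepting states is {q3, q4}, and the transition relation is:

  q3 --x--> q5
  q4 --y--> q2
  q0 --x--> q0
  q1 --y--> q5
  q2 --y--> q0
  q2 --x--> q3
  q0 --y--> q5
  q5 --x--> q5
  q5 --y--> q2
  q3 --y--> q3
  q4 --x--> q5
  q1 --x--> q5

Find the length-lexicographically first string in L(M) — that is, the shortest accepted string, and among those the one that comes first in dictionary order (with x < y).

yyx

A breadth-first search from q0 reaches an accepting state first via the path q0 → q5 → q2 → q3 on input yyx.
No string of length < 3 is accepted (BFS exhausts all shorter strings without reaching an accepting state), and yyx is the lexicographically least accepting string of length 3.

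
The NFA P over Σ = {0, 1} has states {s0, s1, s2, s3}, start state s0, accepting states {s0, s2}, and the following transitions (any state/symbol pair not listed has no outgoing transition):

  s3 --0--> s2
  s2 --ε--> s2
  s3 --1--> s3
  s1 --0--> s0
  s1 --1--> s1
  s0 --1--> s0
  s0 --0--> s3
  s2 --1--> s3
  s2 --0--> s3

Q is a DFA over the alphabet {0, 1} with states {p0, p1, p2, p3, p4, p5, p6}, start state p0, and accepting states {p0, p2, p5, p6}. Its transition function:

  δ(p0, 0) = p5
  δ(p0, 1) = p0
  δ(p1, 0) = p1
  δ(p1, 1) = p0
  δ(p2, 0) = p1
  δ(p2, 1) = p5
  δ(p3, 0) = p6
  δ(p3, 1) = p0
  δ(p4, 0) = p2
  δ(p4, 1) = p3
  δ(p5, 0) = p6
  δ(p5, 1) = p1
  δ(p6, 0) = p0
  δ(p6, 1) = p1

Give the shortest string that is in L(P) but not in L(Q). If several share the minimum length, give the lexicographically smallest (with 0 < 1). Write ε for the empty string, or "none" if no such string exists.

010

The string 010 is accepted by P but not by Q.
No shorter string lies in the difference, and 010 is the lexicographically first length-3 string in L(P) \ L(Q).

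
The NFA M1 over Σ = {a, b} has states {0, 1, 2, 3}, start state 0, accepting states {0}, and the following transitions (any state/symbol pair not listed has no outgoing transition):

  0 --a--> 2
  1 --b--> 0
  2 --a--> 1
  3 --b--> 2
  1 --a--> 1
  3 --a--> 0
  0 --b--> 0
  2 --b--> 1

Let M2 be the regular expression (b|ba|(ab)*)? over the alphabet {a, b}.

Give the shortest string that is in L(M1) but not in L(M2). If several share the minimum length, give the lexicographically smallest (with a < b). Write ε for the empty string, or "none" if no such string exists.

bb

The string bb is accepted by M1 but not by M2.
No shorter string lies in the difference, and bb is the lexicographically first length-2 string in L(M1) \ L(M2).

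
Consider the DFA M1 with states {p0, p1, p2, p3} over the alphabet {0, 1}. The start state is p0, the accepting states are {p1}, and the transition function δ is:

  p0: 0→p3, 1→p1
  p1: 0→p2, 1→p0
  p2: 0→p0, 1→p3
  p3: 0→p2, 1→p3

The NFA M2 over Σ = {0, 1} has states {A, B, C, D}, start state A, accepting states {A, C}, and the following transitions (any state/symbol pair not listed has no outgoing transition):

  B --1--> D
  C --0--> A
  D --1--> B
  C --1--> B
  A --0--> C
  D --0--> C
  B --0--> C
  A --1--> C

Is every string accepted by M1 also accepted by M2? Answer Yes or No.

The string 111 is in L(M1) but not in L(M2).
So L(M1) ⊄ L(M2).

No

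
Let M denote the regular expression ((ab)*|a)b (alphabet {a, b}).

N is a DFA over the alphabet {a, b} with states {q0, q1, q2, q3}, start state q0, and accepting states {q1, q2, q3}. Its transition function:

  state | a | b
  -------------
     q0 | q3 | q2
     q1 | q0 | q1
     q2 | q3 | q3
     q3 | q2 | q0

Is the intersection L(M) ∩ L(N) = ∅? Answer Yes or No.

No

The string b is accepted by both M and N.
Hence L(M) ∩ L(N) ≠ ∅.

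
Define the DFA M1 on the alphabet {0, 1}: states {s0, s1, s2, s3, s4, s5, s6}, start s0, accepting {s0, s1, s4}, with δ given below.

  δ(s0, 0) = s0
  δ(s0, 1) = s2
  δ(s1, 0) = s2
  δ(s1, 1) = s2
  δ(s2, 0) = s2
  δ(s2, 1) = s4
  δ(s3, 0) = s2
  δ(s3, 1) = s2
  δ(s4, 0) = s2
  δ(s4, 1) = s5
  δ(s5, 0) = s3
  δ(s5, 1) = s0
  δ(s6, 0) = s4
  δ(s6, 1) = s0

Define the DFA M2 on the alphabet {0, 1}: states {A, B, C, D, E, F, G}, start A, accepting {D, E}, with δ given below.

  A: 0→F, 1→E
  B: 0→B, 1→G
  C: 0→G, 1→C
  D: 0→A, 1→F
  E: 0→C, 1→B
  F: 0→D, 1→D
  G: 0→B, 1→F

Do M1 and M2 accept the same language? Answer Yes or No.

The empty string ε is accepted by M1 but rejected by M2.
So L(M1) ≠ L(M2).

No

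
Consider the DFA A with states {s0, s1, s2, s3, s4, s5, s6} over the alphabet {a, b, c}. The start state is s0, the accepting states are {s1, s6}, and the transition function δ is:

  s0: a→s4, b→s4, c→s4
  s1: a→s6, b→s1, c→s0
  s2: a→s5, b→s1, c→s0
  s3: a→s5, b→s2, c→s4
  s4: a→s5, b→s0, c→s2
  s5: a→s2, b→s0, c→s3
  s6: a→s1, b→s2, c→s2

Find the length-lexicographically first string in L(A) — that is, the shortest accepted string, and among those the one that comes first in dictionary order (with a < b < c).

acb

A breadth-first search from s0 reaches an accepting state first via the path s0 → s4 → s2 → s1 on input acb.
No string of length < 3 is accepted (BFS exhausts all shorter strings without reaching an accepting state), and acb is the lexicographically least accepting string of length 3.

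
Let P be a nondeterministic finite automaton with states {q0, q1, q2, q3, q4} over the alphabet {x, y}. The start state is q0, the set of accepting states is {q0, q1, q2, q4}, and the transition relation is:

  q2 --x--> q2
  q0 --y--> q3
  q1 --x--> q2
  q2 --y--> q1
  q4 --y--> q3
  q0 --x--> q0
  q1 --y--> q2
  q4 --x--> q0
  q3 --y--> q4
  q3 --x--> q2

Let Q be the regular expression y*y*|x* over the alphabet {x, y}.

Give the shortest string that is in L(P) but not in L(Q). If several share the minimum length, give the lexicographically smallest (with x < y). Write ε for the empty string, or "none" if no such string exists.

yx

The string yx is accepted by P but not by Q.
No shorter string lies in the difference, and yx is the lexicographically first length-2 string in L(P) \ L(Q).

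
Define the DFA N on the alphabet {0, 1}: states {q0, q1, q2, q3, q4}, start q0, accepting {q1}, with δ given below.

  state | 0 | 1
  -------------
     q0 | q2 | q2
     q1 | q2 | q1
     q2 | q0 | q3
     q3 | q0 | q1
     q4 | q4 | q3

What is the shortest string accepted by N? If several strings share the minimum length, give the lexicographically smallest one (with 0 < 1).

011

A breadth-first search from q0 reaches an accepting state first via the path q0 → q2 → q3 → q1 on input 011.
No string of length < 3 is accepted (BFS exhausts all shorter strings without reaching an accepting state), and 011 is the lexicographically least accepting string of length 3.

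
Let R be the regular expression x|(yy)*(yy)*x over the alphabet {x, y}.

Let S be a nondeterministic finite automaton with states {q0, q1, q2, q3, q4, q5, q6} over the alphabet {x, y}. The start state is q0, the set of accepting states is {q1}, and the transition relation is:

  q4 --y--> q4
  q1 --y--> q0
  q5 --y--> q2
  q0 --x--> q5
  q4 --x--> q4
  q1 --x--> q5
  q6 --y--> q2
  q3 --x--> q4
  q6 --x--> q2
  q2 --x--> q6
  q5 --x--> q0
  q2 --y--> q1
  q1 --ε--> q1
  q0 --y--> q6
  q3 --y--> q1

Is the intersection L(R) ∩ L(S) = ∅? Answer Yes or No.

Yes

Converting the expression R to a DFA (subset construction, then merging equivalent states) gives the minimal DFA with states {r0, r1, r2, r3}, start state r0, accepting states {r1} and transitions r0: x→r1, y→r2; r1: x→r3, y→r3; r2: x→r3, y→r0; r3: x→r3, y→r3.
Exploring the product automaton R × S from the start pair (r0, q0), following both machines on each input symbol, reaches 11 state pairs: (r0, q0), (r1, q5), (r2, q6), (r3, q0), (r3, q2), (r0, q2), (r3, q5), (r3, q6), (r3, q1), (r1, q6), (r2, q1).
R accepts in {r1} and S accepts in {q1}; no reachable pair has both components accepting, so no string drives both machines to acceptance simultaneously and L(R) ∩ L(S) = ∅.
So no string is accepted by both, and the intersection is empty.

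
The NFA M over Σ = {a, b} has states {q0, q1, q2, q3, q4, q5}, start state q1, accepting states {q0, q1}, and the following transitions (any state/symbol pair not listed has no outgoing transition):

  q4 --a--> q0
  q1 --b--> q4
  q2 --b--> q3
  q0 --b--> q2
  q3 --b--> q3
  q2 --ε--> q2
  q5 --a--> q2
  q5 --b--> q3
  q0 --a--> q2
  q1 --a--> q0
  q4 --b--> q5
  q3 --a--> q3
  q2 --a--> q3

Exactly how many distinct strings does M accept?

The useful subgraph on states {q0, q1, q4} is acyclic, so L(M) is finite; the longest accepting path visits 3 useful states, giving maximum string length 2.
Counting accepting paths from q1 by length: 1 of length 0, 1 of length 1, 1 of length 2. Total 3.

3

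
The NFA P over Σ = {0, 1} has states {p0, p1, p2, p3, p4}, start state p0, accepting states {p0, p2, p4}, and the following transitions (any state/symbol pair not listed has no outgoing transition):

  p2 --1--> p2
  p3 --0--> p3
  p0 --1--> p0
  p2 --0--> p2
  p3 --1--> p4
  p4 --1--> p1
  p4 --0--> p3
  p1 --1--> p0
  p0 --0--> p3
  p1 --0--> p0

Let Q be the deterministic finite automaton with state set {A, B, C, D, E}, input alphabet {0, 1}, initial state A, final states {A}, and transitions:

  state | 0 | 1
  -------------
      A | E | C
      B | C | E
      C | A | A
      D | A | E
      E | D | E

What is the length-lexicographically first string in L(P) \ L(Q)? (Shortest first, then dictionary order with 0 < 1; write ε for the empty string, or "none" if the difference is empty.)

1

The string 1 is accepted by P but not by Q.
No shorter string lies in the difference, and 1 is the lexicographically first length-1 string in L(P) \ L(Q).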